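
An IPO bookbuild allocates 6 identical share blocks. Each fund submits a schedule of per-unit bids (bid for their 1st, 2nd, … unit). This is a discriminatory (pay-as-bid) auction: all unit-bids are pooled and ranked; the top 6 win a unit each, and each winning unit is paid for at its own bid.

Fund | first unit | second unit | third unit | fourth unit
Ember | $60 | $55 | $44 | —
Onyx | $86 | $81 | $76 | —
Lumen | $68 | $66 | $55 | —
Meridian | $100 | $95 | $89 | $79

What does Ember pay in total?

Ember pays $0

Pooled unit-bids ranked (top 6): 100 (Meridian-1), 95 (Meridian-2), 89 (Meridian-3), 86 (Onyx-1), 81 (Onyx-2), 79 (Meridian-4)
Next rejected bid: $76 (not a price — pay-as-bid).
Ember wins no units.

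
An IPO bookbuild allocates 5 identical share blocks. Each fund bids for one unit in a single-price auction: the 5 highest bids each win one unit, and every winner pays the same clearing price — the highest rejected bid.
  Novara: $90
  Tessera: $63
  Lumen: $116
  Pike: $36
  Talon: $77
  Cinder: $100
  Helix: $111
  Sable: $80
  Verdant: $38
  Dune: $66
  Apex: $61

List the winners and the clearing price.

Ordering the bids: 116 (Lumen), 111 (Helix), 100 (Cinder), 90 (Novara), 80 (Sable), 77 (Talon), 66 (Dune), …
Winners (5 units): Lumen, Helix, Cinder, Novara, Sable.
Highest unsuccessful bid: $77 → clearing price.

Lumen, Helix, Cinder, Novara, Sable; each pays $77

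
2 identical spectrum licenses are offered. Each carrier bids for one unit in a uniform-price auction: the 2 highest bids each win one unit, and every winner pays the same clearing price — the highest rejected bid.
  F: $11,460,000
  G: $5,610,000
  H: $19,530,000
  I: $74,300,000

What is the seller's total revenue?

Total revenue: $22,920,000

Bids ranked high→low: 74,300,000 (I), 19,530,000 (H), 11,460,000 (F), 5,610,000 (G)
Winners (2 units): I, H.
Highest unsuccessful bid: $11,460,000 → clearing price.
Total revenue = 2 × $11,460,000 = $22,920,000.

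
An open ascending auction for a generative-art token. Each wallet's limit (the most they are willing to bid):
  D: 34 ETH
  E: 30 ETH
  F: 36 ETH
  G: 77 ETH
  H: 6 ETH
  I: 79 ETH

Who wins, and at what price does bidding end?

Limits in order: 79 (I) > 77 (G) > 36 (F) > 34 (D) > 30 (E) > 6 (H)
Once the price passes 77 ETH, only I is left; the hammer falls at G's limit of 77 ETH.

I wins at 77 ETH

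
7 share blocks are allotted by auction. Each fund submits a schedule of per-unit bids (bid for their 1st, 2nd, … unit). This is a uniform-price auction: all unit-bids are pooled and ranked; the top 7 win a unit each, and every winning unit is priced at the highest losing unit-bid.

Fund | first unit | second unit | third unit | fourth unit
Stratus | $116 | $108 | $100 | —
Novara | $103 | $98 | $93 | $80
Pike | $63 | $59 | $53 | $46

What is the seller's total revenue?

Pooled unit-bids ranked (top 7): 116 (Stratus-1), 108 (Stratus-2), 103 (Novara-1), 100 (Stratus-3), 98 (Novara-2), 93 (Novara-3), 80 (Novara-4)
Highest rejected unit-bid = $63.
Allocation: Novara 4, Stratus 3. Every unit priced at $63.
Revenue = 7 × 63 = $441.

Total revenue: $441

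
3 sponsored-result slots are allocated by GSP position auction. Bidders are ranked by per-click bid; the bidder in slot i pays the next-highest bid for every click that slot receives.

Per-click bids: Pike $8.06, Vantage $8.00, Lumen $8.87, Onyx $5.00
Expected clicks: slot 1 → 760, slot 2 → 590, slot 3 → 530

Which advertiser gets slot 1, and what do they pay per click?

Per-click bids in order: $8.87 (Lumen) > $8.06 (Pike) > $8.00 (Vantage) > $5.00 (Onyx)
Slot 1 goes to the first-ranked bidder, Lumen, who pays the next bid down: $8.06/click.

Lumen; $8.06 per click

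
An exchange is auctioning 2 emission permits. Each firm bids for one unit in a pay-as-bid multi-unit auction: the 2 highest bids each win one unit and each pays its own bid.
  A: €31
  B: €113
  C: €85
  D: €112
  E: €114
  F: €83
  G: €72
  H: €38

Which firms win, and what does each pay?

E €114, B €113

Ordering the bids: 114 (E), 113 (B), 112 (D), 85 (C), …
Top 2: E, B.
Each winner pays its own bid: E €114, B €113.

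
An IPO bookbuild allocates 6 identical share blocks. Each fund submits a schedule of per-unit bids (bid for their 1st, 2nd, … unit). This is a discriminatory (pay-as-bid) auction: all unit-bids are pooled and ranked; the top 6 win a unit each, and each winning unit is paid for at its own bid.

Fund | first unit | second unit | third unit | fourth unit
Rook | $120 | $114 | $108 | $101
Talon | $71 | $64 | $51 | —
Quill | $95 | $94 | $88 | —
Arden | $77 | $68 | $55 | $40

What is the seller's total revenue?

Total revenue: $632

Pooled unit-bids ranked (top 6): 120 (Rook-1), 114 (Rook-2), 108 (Rook-3), 101 (Rook-4), 95 (Quill-1), 94 (Quill-2)
Next rejected bid: $88 (not a price — pay-as-bid).
Each winning unit pays its own bid.
Revenue = 120 + 114 + 108 + 101 + 95 + 94 = $632.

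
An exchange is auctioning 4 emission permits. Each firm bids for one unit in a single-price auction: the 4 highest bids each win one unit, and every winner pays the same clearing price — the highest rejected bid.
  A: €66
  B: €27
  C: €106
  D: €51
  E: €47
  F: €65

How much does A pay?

Sorting: 106 (C), 66 (A), 65 (F), 51 (D), 47 (E), 27 (B)
Winners (4 units): C, A, F, D.
Highest unsuccessful bid: €47 → clearing price.
A wins → pays €47.

A pays €47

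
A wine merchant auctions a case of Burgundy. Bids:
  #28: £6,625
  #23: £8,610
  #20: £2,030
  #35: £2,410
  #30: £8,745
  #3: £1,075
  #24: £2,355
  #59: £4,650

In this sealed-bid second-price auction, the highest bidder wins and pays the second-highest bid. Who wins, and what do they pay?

#30 pays £8,610

Sealed-bid second-price auction: the highest bidder wins and pays the second-highest bid.
Sorting bids: 8,745 (#30) > 8,610 (#23) > 6,625 (#28) > 4,650 (#59) > 2,410 (#35) > 2,355 (#24) > …
Second-price: #30 pays #23's bid of £8,610.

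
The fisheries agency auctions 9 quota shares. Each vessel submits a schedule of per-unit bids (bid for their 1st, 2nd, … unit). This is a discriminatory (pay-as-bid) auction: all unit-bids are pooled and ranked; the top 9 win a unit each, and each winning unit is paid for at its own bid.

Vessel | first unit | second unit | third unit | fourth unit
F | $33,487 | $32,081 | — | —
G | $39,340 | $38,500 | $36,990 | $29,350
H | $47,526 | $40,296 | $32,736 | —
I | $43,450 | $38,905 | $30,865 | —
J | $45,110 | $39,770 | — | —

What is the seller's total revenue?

All unit-bids, highest first — top 9: 47,526 (H-1), 45,110 (J-1), 43,450 (I-1), 40,296 (H-2), 39,770 (J-2), 39,340 (G-1), 38,905 (I-2), 38,500 (G-2), 36,990 (G-3)
Next rejected bid: $33,487 (not a price — pay-as-bid).
Each winning unit pays its own bid.
Revenue = 47,526 + 45,110 + 43,450 + 40,296 + 39,770 + 39,340 + 38,905 + 38,500 + 36,990 = $369,887.

Total revenue: $369,887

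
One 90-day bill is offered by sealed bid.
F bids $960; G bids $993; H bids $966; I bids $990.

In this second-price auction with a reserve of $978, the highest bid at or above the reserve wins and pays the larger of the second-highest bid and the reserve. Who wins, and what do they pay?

Bids ranked: 993 (G) > 990 (I) > 966 (H) > 960 (F)
G has the top bid at or above the reserve ($993).
Second-highest bid $990 exceeds the reserve $978 → payment $990.

G pays $990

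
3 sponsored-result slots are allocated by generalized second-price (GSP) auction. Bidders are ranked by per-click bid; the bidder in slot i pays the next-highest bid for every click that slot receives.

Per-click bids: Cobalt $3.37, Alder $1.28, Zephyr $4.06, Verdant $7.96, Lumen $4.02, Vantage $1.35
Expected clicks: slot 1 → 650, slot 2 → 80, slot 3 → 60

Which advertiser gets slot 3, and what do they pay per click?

Lumen; $3.37 per click

Ranked by bid: $7.96 (Verdant) > $4.06 (Zephyr) > $4.02 (Lumen) > $3.37 (Cobalt) > …
Slot 3 goes to the third-ranked bidder, Lumen, who pays the next bid down: $3.37/click.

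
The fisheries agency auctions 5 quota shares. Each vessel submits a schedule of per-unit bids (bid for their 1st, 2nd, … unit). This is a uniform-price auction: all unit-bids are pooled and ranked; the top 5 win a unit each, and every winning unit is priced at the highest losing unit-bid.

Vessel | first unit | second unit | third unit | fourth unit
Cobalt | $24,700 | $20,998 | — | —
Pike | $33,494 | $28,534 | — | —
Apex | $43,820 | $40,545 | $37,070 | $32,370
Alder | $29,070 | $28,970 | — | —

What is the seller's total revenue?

Merging the schedules and taking the best 5: 43,820 (Apex-1), 40,545 (Apex-2), 37,070 (Apex-3), 33,494 (Pike-1), 32,370 (Apex-4)
The (k+1)-th unit-bid is $29,070.
Allocation: Apex 4, Pike 1. Every unit priced at $29,070.
Revenue = 5 × 29,070 = $145,350.

Total revenue: $145,350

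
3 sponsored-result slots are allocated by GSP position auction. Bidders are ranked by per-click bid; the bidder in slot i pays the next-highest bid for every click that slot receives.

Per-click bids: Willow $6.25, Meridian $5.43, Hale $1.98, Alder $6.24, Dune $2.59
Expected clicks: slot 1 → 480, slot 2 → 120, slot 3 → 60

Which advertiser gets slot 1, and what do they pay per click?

Willow; $6.24 per click

Ranked by bid: $6.25 (Willow) > $6.24 (Alder) > $5.43 (Meridian) > $2.59 (Dune) > …
Slot 1 goes to the first-ranked bidder, Willow, who pays the next bid down: $6.24/click.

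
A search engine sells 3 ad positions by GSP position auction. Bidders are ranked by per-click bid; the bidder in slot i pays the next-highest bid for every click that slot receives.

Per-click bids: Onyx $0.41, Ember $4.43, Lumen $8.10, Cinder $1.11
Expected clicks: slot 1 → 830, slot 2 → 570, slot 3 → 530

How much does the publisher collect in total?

Total revenue: $4526.90

Ranked by bid: $8.10 (Lumen) > $4.43 (Ember) > $1.11 (Cinder) > $0.41 (Onyx)
Slot 1: Lumen pays $4.43 × 830 = $3676.90
Slot 2: Ember pays $1.11 × 570 = $632.70
Slot 3: Cinder pays $0.41 × 530 = $217.30
Total = $4526.90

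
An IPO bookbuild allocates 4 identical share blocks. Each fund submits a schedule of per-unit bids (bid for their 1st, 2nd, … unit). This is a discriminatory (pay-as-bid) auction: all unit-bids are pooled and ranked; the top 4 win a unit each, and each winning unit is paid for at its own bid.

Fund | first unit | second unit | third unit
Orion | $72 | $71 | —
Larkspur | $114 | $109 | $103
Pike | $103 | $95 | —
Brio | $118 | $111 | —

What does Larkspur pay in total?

Merging the schedules and taking the best 4: 118 (Brio-1), 114 (Larkspur-1), 111 (Brio-2), 109 (Larkspur-2)
Next rejected bid: $103 (not a price — pay-as-bid).
Larkspur's winning unit-bids: 114 + 109 = $223.

Larkspur pays $223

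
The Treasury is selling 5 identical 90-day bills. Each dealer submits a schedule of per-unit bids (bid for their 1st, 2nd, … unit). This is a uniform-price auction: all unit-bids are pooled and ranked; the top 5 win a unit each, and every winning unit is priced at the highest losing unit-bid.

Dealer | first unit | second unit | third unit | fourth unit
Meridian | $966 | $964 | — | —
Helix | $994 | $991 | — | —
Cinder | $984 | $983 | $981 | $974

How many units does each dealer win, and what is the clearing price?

Cinder 3, Helix 2; clearing price $974

Merging the schedules and taking the best 5: 994 (Helix-1), 991 (Helix-2), 984 (Cinder-1), 983 (Cinder-2), 981 (Cinder-3)
The (k+1)-th unit-bid is $974.
Allocation: Cinder 3, Helix 2.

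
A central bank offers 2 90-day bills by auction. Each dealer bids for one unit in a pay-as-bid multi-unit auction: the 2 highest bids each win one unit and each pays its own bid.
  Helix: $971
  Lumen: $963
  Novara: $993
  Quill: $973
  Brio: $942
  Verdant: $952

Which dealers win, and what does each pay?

Bids ranked high→low: 993 (Novara), 973 (Quill), 971 (Helix), 963 (Lumen), …
The 2 highest are Novara, Quill.
Each winner pays its own bid: Novara $993, Quill $973.

Novara $993, Quill $973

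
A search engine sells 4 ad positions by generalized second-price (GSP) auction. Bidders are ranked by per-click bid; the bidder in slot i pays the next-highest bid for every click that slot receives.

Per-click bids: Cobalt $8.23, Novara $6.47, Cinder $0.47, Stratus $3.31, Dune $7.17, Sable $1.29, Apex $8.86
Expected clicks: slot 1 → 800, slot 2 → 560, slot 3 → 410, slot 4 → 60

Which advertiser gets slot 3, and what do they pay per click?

Ranked by bid: $8.86 (Apex) > $8.23 (Cobalt) > $7.17 (Dune) > $6.47 (Novara) > $3.31 (Stratus) > …
Slot 3 goes to the third-ranked bidder, Dune, who pays the next bid down: $6.47/click.

Dune; $6.47 per click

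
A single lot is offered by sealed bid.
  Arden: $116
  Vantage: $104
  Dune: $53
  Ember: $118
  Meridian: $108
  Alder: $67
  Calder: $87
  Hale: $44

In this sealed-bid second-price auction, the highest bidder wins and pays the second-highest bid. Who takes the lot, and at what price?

Ember pays $116

Sorting bids: 118 (Ember) > 116 (Arden) > 108 (Meridian) > 104 (Vantage) > 87 (Calder) > 67 (Alder) > …
Ember wins with the highest bid; price is set by the runner-up at $116.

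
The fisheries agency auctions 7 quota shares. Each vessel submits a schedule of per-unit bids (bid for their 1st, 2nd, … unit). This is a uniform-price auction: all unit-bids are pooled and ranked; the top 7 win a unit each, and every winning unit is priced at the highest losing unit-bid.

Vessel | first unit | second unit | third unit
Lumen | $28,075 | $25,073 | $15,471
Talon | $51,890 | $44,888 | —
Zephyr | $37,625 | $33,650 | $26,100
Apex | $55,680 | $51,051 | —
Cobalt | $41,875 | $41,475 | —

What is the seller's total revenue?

Total revenue: $235,550

Merging the schedules and taking the best 7: 55,680 (Apex-1), 51,890 (Talon-1), 51,051 (Apex-2), 44,888 (Talon-2), 41,875 (Cobalt-1), 41,475 (Cobalt-2), 37,625 (Zephyr-1)
First bid not allocated: $33,650.
Allocation: Apex 2, Cobalt 2, Talon 2, Zephyr 1. Every unit priced at $33,650.
Revenue = 7 × 33,650 = $235,550.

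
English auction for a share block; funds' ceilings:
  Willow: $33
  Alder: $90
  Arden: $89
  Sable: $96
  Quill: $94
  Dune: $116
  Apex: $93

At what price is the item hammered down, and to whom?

Dune wins at $96

Rule: the price rises until one bidder remains; the winner pays the price at which the last rival dropped out.
Limits in order: 116 (Dune) > 96 (Sable) > 94 (Quill) > 93 (Apex) > 90 (Alder) > 89 (Arden) > …
Sable is the last rival to drop out, at $96; Dune remains and wins at that price.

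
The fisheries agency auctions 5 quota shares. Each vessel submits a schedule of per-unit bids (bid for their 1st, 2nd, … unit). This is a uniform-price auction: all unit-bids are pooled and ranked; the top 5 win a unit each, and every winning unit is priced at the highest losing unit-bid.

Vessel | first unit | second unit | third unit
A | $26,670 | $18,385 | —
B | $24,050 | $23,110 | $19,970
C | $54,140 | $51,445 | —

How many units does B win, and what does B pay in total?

All unit-bids, highest first — top 5: 54,140 (C-1), 51,445 (C-2), 26,670 (A-1), 24,050 (B-1), 23,110 (B-2)
First bid not allocated: $19,970.
B wins 2 unit(s) at $19,970 each.

B: 2 units, pays $39,940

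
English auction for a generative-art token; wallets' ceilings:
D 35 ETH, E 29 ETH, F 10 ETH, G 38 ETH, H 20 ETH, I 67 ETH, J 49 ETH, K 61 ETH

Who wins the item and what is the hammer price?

Rule: the price rises until one bidder remains; the winner pays the price at which the last rival dropped out.
Sorting limits: 67 (I) > 61 (K) > 49 (J) > 38 (G) > 35 (D) > 29 (E) > …
Once the price passes 61 ETH, only I is left; the hammer falls at K's limit of 61 ETH.

I wins at 61 ETH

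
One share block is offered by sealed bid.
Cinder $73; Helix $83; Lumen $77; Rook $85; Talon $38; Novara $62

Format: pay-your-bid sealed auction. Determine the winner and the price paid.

Sorting bids: 85 (Rook) > 83 (Helix) > 77 (Lumen) > 73 (Cinder) > 62 (Novara) > 38 (Talon)
Rook has the highest bid and pays exactly that: $85.

Rook pays $85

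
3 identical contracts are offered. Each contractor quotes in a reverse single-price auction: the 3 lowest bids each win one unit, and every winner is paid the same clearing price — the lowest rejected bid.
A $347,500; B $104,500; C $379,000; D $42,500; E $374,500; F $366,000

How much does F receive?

F is paid $0

Ordering the bids: 42,500 (D), 104,500 (B), 347,500 (A), 366,000 (F), 374,500 (E), …
Lowest 3: D, B, A.
First losing bid is F's $366,000, which sets the uniform price.
F does not win → is paid $0.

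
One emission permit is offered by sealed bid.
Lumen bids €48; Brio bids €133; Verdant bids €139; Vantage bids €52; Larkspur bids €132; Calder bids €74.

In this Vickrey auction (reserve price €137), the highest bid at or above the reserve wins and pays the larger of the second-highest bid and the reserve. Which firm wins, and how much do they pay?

Sorting bids: 139 (Verdant) > 133 (Brio) > 132 (Larkspur) > 74 (Calder) > 52 (Vantage) > 48 (Lumen)
Highest eligible bid: Verdant at €139.
Second-highest bid €133 is below the reserve €137, so the reserve binds → payment €137.

Verdant pays €137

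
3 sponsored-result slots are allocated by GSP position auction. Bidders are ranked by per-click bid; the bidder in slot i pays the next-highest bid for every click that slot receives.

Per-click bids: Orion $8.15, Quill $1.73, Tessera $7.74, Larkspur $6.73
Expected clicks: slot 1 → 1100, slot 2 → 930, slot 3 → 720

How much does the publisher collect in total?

Sorting advertisers: $8.15 (Orion) > $7.74 (Tessera) > $6.73 (Larkspur) > $1.73 (Quill)
Slot 1: Orion pays $7.74 × 1100 = $8514.00
Slot 2: Tessera pays $6.73 × 930 = $6258.90
Slot 3: Larkspur pays $1.73 × 720 = $1245.60
Total = $16018.50

Total revenue: $16018.50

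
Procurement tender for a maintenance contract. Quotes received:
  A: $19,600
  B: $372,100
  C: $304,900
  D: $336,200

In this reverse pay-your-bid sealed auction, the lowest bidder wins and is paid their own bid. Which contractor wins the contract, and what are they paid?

A is paid $19,600

Rule: the lowest bidder wins and is paid their own bid.
Bids in order: 19,600 (A) < 304,900 (C) < 336,200 (D) < 372,100 (B)
First-price: A is paid what they bid, $19,600.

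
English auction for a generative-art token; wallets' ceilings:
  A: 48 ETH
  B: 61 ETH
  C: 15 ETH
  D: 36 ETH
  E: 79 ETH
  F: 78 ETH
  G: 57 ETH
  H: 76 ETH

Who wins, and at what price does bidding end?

Limits in order: 79 (E) > 78 (F) > 76 (H) > 61 (B) > 57 (G) > 48 (A) > …
Bidding ends when F exits at 78 ETH; E takes it.

E wins at 78 ETH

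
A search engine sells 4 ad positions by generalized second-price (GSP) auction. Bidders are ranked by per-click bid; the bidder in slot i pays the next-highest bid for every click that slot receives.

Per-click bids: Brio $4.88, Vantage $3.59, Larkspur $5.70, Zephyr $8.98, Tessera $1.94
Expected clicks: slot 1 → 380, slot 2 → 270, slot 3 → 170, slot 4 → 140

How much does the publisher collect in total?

Sorting advertisers: $8.98 (Zephyr) > $5.70 (Larkspur) > $4.88 (Brio) > $3.59 (Vantage) > $1.94 (Tessera)
Slot 1: Zephyr pays $5.70 × 380 = $2166.00
Slot 2: Larkspur pays $4.88 × 270 = $1317.60
Slot 3: Brio pays $3.59 × 170 = $610.30
Slot 4: Vantage pays $1.94 × 140 = $271.60
Total = $4365.50

Total revenue: $4365.50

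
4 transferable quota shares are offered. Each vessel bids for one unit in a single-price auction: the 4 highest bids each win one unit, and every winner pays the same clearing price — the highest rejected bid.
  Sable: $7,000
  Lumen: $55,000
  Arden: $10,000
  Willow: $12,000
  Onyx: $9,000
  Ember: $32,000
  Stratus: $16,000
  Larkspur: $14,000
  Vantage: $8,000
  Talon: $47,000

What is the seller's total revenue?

Total revenue: $56,000

Ordering the bids: 55,000 (Lumen), 47,000 (Talon), 32,000 (Ember), 16,000 (Stratus), 14,000 (Larkspur), 12,000 (Willow), …
Winners (4 units): Lumen, Talon, Ember, Stratus.
First losing bid is Larkspur's $14,000, which sets the uniform price.
Total revenue = 4 × $14,000 = $56,000.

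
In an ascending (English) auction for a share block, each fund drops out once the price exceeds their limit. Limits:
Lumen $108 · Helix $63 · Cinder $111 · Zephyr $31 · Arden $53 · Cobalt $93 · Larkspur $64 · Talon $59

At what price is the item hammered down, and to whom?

Rule: the price rises until one bidder remains; the winner pays the price at which the last rival dropped out.
Sorting limits: 111 (Cinder) > 108 (Lumen) > 93 (Cobalt) > 64 (Larkspur) > 63 (Helix) > 59 (Talon) > …
Bidding ends when Lumen exits at $108; Cinder takes it.

Cinder wins at $108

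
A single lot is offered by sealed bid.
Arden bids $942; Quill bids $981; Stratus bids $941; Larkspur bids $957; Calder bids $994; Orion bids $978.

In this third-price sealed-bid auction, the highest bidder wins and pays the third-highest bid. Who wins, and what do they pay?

Sorting bids: 994 (Calder) > 981 (Quill) > 978 (Orion) > 957 (Larkspur) > 942 (Arden) > 941 (Stratus)
Calder wins; payment is bid #3 in the ranking = $978.

Calder pays $978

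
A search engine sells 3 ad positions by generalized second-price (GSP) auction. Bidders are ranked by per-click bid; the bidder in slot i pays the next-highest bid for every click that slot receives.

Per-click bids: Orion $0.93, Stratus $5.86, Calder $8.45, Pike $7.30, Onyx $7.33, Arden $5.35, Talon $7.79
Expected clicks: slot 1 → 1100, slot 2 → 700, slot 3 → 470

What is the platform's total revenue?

Sorting advertisers: $8.45 (Calder) > $7.79 (Talon) > $7.33 (Onyx) > $7.30 (Pike) > …
Slot 1: Calder pays $7.79 × 1100 = $8569.00
Slot 2: Talon pays $7.33 × 700 = $5131.00
Slot 3: Onyx pays $7.30 × 470 = $3431.00
Total = $17131.00

Total revenue: $17131.00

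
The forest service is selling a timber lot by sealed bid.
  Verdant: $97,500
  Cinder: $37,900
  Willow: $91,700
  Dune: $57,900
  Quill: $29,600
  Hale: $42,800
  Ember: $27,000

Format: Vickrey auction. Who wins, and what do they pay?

Sorting bids: 97,500 (Verdant) > 91,700 (Willow) > 57,900 (Dune) > 42,800 (Hale) > 37,900 (Cinder) > 29,600 (Quill) > …
Second-price: Verdant pays Willow's bid of $91,700.

Verdant pays $91,700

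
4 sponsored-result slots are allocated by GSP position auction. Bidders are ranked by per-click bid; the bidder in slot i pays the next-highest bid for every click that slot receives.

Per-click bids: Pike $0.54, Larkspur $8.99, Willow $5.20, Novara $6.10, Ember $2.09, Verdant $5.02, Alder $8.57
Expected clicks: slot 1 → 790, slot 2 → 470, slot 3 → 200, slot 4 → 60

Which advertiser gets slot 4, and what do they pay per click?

Willow; $5.02 per click

Sorting advertisers: $8.99 (Larkspur) > $8.57 (Alder) > $6.10 (Novara) > $5.20 (Willow) > $5.02 (Verdant) > …
Slot 4 goes to the fourth-ranked bidder, Willow, who pays the next bid down: $5.02/click.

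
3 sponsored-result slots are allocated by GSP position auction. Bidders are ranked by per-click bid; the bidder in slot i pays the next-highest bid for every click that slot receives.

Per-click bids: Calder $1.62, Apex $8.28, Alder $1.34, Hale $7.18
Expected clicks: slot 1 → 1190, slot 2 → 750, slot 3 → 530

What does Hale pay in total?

Hale pays $1215.00

Per-click bids in order: $8.28 (Apex) > $7.18 (Hale) > $1.62 (Calder) > $1.34 (Alder)
Hale holds slot 2 → pays next bid $1.62 × 750 clicks = $1215.00.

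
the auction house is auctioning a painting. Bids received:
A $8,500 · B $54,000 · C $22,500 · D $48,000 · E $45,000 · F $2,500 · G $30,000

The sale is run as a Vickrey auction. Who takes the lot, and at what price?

Sorting bids: 54,000 (B) > 48,000 (D) > 45,000 (E) > 30,000 (G) > 22,500 (C) > 8,500 (A) > …
B is highest; pays the second-highest bid, $48,000.

B pays $48,000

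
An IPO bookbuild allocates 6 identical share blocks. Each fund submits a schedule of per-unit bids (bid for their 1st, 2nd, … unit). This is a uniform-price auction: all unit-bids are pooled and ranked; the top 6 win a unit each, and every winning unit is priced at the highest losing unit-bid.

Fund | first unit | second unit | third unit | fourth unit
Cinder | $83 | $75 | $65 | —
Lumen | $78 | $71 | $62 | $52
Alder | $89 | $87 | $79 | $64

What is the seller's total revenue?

Total revenue: $426

Pooled unit-bids ranked (top 6): 89 (Alder-1), 87 (Alder-2), 83 (Cinder-1), 79 (Alder-3), 78 (Lumen-1), 75 (Cinder-2)
First bid not allocated: $71.
Allocation: Alder 3, Cinder 2, Lumen 1. Every unit priced at $71.
Revenue = 6 × 71 = $426.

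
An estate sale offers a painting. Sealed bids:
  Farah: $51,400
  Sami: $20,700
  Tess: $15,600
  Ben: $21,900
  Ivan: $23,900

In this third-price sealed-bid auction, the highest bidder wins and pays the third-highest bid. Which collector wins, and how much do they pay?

Farah pays $21,900

Sorting bids: 51,400 (Farah) > 23,900 (Ivan) > 21,900 (Ben) > 20,700 (Sami) > 15,600 (Tess)
Farah is highest; pays the third-highest bid, $21,900.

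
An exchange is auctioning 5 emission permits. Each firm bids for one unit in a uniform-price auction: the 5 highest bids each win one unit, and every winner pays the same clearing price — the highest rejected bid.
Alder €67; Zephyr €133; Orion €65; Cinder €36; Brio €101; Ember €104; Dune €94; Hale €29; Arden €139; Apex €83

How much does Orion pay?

Orion pays €0

Ordering the bids: 139 (Arden), 133 (Zephyr), 104 (Ember), 101 (Brio), 94 (Dune), 83 (Apex), 67 (Alder), …
Top 5: Arden, Zephyr, Ember, Brio, Dune.
Highest unsuccessful bid: €83 → clearing price.
Orion does not win → pays €0.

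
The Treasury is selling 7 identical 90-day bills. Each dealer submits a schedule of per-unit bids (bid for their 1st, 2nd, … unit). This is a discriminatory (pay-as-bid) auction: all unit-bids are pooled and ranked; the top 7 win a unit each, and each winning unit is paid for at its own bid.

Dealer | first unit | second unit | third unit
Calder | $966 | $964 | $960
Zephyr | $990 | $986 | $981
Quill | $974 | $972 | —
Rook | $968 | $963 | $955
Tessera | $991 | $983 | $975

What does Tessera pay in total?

Tessera pays $2,949

All unit-bids, highest first — top 7: 991 (Tessera-1), 990 (Zephyr-1), 986 (Zephyr-2), 983 (Tessera-2), 981 (Zephyr-3), 975 (Tessera-3), 974 (Quill-1)
Next rejected bid: $972 (not a price — pay-as-bid).
Tessera's winning unit-bids: 991 + 983 + 975 = $2,949.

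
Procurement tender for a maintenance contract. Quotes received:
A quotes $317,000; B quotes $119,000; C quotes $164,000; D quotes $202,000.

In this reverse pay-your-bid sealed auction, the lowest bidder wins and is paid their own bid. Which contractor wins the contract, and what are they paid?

Bids ranked: 119,000 (B) < 164,000 (C) < 202,000 (D) < 317,000 (A)
B is lowest → is paid own bid, $119,000.

B is paid $119,000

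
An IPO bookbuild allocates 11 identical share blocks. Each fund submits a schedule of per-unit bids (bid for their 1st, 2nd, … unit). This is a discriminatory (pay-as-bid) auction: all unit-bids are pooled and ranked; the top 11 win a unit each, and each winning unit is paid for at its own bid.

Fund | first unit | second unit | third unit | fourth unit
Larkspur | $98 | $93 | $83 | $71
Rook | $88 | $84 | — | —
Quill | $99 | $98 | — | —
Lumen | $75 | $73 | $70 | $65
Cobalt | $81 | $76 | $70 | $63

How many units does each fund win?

Cobalt 2, Larkspur 3, Lumen 2, Quill 2, Rook 2

Pooled unit-bids ranked (top 11): 99 (Quill-1), 98 (Larkspur-1), 98 (Quill-2), 93 (Larkspur-2), 88 (Rook-1), 84 (Rook-2), 83 (Larkspur-3), 81 (Cobalt-1), 76 (Cobalt-2), 75 (Lumen-1), 73 (Lumen-2)
Next rejected bid: $71 (not a price — pay-as-bid).
Allocation: Cobalt 2, Larkspur 3, Lumen 2, Quill 2, Rook 2.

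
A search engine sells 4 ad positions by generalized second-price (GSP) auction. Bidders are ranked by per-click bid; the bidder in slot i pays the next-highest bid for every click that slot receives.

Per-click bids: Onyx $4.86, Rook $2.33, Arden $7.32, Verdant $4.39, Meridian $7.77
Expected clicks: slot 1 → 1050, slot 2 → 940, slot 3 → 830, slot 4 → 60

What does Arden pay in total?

Ranked by bid: $7.77 (Meridian) > $7.32 (Arden) > $4.86 (Onyx) > $4.39 (Verdant) > $2.33 (Rook)
Arden holds slot 2 → pays next bid $4.86 × 940 clicks = $4568.40.

Arden pays $4568.40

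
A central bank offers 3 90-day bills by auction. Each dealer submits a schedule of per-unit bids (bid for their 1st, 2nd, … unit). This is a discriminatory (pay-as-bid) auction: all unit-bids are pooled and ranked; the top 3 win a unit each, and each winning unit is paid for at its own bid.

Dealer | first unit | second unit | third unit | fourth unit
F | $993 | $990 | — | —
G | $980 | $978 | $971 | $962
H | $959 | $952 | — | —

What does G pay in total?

G pays $980

Pooled unit-bids ranked (top 3): 993 (F-1), 990 (F-2), 980 (G-1)
Next rejected bid: $978 (not a price — pay-as-bid).
G's winning unit-bids: 980 = $980.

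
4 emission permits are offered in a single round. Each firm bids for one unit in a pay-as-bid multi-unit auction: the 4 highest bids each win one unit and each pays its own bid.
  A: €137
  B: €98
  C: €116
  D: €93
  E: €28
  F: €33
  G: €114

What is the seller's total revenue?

Total revenue: €465

Sorting: 137 (A), 116 (C), 114 (G), 98 (B), 93 (D), 33 (F), …
The 4 highest are A, C, G, B.
Total revenue = 137 + 116 + 114 + 98 = €465.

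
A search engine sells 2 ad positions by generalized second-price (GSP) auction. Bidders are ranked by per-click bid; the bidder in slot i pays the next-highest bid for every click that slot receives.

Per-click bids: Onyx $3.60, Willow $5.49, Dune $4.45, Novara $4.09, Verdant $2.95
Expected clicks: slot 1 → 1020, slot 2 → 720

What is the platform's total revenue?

Total revenue: $7483.80

Ranked by bid: $5.49 (Willow) > $4.45 (Dune) > $4.09 (Novara) > …
Slot 1: Willow pays $4.45 × 1020 = $4539.00
Slot 2: Dune pays $4.09 × 720 = $2944.80
Total = $7483.80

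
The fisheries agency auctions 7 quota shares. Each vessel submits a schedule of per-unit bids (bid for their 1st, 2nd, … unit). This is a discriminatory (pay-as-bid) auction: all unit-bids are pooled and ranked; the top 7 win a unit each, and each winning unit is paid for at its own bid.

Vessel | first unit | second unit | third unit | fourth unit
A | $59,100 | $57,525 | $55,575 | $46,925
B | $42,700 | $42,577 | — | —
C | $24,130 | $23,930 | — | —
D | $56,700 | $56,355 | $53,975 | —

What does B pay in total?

Merging the schedules and taking the best 7: 59,100 (A-1), 57,525 (A-2), 56,700 (D-1), 56,355 (D-2), 55,575 (A-3), 53,975 (D-3), 46,925 (A-4)
Next rejected bid: $42,700 (not a price — pay-as-bid).
B wins no units.

B pays $0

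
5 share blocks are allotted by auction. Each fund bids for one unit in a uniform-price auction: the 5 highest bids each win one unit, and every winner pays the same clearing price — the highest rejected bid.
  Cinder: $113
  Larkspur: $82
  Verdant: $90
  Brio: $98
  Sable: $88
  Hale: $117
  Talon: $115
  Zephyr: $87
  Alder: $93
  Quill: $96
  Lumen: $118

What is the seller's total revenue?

Sorting: 118 (Lumen), 117 (Hale), 115 (Talon), 113 (Cinder), 98 (Brio), 96 (Quill), 93 (Alder), …
Winners (5 units): Lumen, Hale, Talon, Cinder, Brio.
Highest unsuccessful bid: $96 → clearing price.
Total revenue = 5 × $96 = $480.

Total revenue: $480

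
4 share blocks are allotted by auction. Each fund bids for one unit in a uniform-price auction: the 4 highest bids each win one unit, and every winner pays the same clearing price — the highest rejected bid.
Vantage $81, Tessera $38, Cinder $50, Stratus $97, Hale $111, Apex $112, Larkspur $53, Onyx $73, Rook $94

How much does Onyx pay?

Ordering the bids: 112 (Apex), 111 (Hale), 97 (Stratus), 94 (Rook), 81 (Vantage), 73 (Onyx), …
The 4 highest are Apex, Hale, Stratus, Rook.
Clearing price = highest rejected bid = $81.
Onyx does not win → pays $0.

Onyx pays $0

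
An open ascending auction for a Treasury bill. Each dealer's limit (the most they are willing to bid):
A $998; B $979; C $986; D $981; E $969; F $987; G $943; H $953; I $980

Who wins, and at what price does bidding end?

A wins at $987

Limits ranked: 998 (A) > 987 (F) > 986 (C) > 981 (D) > 980 (I) > 979 (B) > …
F is the last rival to drop out, at $987; A remains and wins at that price.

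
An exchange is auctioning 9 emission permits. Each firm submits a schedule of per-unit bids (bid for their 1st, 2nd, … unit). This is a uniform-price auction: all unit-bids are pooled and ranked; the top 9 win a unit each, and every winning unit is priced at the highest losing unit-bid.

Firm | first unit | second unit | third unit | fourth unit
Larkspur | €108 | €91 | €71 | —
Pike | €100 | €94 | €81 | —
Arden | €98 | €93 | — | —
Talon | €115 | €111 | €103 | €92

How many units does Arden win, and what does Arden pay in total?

Arden: 2 units, pays €182

Merging the schedules and taking the best 9: 115 (Talon-1), 111 (Talon-2), 108 (Larkspur-1), 103 (Talon-3), 100 (Pike-1), 98 (Arden-1), 94 (Pike-2), 93 (Arden-2), 92 (Talon-4)
Highest rejected unit-bid = €91.
Arden wins 2 unit(s) at €91 each.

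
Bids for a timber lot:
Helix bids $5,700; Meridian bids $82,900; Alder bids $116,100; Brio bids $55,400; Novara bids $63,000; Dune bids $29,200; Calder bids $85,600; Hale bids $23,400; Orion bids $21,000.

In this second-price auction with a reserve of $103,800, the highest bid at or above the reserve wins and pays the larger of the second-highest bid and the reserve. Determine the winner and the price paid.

Bids ranked: 116,100 (Alder) > 85,600 (Calder) > 82,900 (Meridian) > 63,000 (Novara) > 55,400 (Brio) > 29,200 (Dune) > …
Alder has the top bid at or above the reserve ($116,100).
Second-highest bid $85,600 is below the reserve $103,800, so the reserve binds → payment $103,800.

Alder pays $103,800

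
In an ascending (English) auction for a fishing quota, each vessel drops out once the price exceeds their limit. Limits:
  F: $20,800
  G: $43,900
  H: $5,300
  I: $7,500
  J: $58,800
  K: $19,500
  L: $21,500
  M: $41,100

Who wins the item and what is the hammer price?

J wins at $43,900

Sorting limits: 58,800 (J) > 43,900 (G) > 41,100 (M) > 21,500 (L) > 20,800 (F) > 19,500 (K) > …
Bidding ends when G exits at $43,900; J takes it.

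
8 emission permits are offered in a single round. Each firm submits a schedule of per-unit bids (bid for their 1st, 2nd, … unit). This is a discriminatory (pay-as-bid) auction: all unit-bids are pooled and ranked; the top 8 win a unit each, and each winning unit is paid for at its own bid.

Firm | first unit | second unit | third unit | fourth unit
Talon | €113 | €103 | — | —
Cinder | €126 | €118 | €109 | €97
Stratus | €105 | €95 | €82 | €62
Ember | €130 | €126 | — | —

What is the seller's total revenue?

Total revenue: €930

All unit-bids, highest first — top 8: 130 (Ember-1), 126 (Cinder-1), 126 (Ember-2), 118 (Cinder-2), 113 (Talon-1), 109 (Cinder-3), 105 (Stratus-1), 103 (Talon-2)
Next rejected bid: €97 (not a price — pay-as-bid).
Each winning unit pays its own bid.
Revenue = 130 + 126 + 126 + 118 + 113 + 109 + 105 + 103 = €930.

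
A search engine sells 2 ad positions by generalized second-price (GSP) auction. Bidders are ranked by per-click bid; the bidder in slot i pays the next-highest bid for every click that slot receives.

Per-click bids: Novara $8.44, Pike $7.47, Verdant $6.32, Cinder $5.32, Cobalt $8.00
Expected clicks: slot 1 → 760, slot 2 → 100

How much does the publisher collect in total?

Total revenue: $6827.00

Per-click bids in order: $8.44 (Novara) > $8.00 (Cobalt) > $7.47 (Pike) > …
Slot 1: Novara pays $8.00 × 760 = $6080.00
Slot 2: Cobalt pays $7.47 × 100 = $747.00
Total = $6827.00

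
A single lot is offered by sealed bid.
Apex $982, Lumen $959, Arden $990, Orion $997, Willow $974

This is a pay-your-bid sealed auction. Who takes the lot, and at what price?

Orion pays $997

Bids ranked: 997 (Orion) > 990 (Arden) > 982 (Apex) > 974 (Willow) > 959 (Lumen)
Orion has the highest bid and pays exactly that: $997.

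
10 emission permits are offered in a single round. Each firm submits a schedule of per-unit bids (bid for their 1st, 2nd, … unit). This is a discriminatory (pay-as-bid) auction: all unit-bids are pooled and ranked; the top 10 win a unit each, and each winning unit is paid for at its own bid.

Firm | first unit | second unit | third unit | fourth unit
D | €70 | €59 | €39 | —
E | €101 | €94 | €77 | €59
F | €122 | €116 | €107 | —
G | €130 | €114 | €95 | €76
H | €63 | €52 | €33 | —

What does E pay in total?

E pays €272

Pooled unit-bids ranked (top 10): 130 (G-1), 122 (F-1), 116 (F-2), 114 (G-2), 107 (F-3), 101 (E-1), 95 (G-3), 94 (E-2), 77 (E-3), 76 (G-4)
Next rejected bid: €70 (not a price — pay-as-bid).
E's winning unit-bids: 101 + 94 + 77 = €272.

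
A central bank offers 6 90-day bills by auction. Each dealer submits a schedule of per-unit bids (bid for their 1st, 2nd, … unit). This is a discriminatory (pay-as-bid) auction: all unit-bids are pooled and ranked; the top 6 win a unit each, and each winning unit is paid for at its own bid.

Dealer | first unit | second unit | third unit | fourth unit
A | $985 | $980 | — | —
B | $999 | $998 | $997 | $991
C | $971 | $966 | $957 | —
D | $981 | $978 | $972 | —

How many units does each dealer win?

A 1, B 4, D 1

Pooled unit-bids ranked (top 6): 999 (B-1), 998 (B-2), 997 (B-3), 991 (B-4), 985 (A-1), 981 (D-1)
Next rejected bid: $980 (not a price — pay-as-bid).
Allocation: A 1, B 4, D 1.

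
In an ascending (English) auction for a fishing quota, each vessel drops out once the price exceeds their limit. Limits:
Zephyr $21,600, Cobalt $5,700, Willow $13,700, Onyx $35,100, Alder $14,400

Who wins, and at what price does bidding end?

Onyx wins at $21,600

Sorting limits: 35,100 (Onyx) > 21,600 (Zephyr) > 14,400 (Alder) > 13,700 (Willow) > 5,700 (Cobalt)
Bidding ends when Zephyr exits at $21,600; Onyx takes it.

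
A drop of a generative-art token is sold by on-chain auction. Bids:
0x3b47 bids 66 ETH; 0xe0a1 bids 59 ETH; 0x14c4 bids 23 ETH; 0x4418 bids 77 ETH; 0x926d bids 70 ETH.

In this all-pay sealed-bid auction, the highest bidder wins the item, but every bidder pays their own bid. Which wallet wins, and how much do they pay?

0x4418 pays 77 ETH

Rule: the highest bidder wins the item, but every bidder pays their own bid.
Sorting bids: 77 (0x4418) > 70 (0x926d) > 66 (0x3b47) > 59 (0xe0a1) > 23 (0x14c4)
0x4418 wins with the top bid; all bids are sunk regardless.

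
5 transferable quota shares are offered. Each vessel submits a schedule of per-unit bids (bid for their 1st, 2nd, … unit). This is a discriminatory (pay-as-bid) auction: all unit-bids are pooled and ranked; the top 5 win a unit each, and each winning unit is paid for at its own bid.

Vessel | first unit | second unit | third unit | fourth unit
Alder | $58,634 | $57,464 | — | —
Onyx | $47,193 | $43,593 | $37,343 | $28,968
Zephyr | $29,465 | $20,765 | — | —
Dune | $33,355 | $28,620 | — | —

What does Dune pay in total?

Dune pays $0

All unit-bids, highest first — top 5: 58,634 (Alder-1), 57,464 (Alder-2), 47,193 (Onyx-1), 43,593 (Onyx-2), 37,343 (Onyx-3)
Next rejected bid: $33,355 (not a price — pay-as-bid).
Dune wins no units.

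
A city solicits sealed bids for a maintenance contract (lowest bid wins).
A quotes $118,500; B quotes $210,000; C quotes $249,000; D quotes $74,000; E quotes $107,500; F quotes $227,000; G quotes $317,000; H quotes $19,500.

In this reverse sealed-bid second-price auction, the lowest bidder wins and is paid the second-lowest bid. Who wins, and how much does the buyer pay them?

H is paid $74,000

Reverse sealed-bid second-price auction: the lowest bidder wins and is paid the second-lowest bid.
Bids ranked: 19,500 (H) < 74,000 (D) < 107,500 (E) < 118,500 (A) < 210,000 (B) < 227,000 (F) < …
H wins with the lowest bid; price is set by the runner-up at $74,000.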